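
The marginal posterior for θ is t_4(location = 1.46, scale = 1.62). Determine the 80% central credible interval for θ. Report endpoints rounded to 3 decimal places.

The t_4 distribution is symmetric; the 80% interval is 1.46 ± t·1.62 with t_{0.9,4} = 1.533.
Half-width: 1.533 × 1.62 = 2.484.
1.46 − 2.484 = -1.024; 1.46 + 2.484 = 3.944.

[-1.024, 3.944]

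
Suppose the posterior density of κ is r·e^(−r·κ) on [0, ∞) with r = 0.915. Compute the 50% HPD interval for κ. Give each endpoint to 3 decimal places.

[0.000, 0.758]

The exponential density is strictly decreasing on [0, ∞), so the HPD interval is anchored at 0: [0, q] with P(κ ≤ q) = 0.50.
q = −ln(1 − 0.50) / 0.915 = 0.6931 / 0.915 = 0.758.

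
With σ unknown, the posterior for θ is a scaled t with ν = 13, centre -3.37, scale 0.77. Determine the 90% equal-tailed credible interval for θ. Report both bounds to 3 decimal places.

The t_13 distribution is symmetric; the 90% interval is -3.37 ± t·0.77 with t_{0.95,13} = 1.771.
Half-width: 1.771 × 0.77 = 1.364.
-3.37 − 1.364 = -4.734; -3.37 + 1.364 = -2.006.

[-4.734, -2.006]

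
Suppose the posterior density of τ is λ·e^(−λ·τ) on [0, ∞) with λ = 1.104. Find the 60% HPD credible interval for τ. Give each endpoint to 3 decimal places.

The exponential density is strictly decreasing on [0, ∞), so the HPD interval is anchored at 0: [0, q] with P(τ ≤ q) = 0.60.
q = −ln(1 − 0.60) / 1.104 = 0.9163 / 1.104 = 0.830.

[0.000, 0.830]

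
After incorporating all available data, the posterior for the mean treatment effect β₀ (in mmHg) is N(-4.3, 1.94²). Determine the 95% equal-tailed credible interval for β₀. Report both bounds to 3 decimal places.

The posterior is symmetric, so the 95% equal-tailed interval is β₀ = -4.3 ± z·1.94 with z = 1.960.
Half-width: 1.960 × 1.94 = 3.802.
-4.3 − 3.802 = -8.102; -4.3 + 3.802 = -0.498.

[-8.102, -0.498]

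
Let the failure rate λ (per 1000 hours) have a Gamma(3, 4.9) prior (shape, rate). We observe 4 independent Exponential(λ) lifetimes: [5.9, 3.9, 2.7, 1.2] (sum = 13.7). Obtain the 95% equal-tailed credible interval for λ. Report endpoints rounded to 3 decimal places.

Posterior: Gamma(3+4, 4.9+13.7) = Gamma(7, 18.6) (shape, rate).
Equal-tailed 95% interval: Gamma(7, 18.6) quantiles at 0.025 and 0.975.
Posterior mean ≈ 0.376, SD ≈ 0.142; a Normal approximation gives roughly [0.098, 0.655].
Exact: lower = 0.151; upper = 0.702.

[0.151, 0.702]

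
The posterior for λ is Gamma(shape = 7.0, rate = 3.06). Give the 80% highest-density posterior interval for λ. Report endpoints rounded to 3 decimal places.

The posterior is unimodal and skewed, so the HPD interval has equal density at both endpoints and is the shortest 80% interval.
Solving f(1.096) = f(3.192) with F(3.192) − F(1.096) = 0.80 gives [1.096, 3.192].
For comparison, the equal-tailed interval is [1.273, 3.442]; the HPD is narrower and shifted toward the mode.

[1.096, 3.192]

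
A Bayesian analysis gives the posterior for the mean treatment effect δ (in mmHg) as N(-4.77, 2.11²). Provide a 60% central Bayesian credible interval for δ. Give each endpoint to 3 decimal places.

The posterior is symmetric, so the 60% equal-tailed interval is δ = -4.77 ± z·2.11 with z = 0.842.
Half-width: 0.842 × 2.11 = 1.776.
-4.77 − 1.776 = -6.546; -4.77 + 1.776 = -2.994.

[-6.546, -2.994]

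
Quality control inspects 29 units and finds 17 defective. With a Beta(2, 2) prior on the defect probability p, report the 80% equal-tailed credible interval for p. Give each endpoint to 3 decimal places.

[0.465, 0.684]

Posterior: Beta(2+17, 2+12) = Beta(19, 14).
Equal-tailed 80% interval: the 0.1 and 0.9 quantiles of Beta(19, 14).
Posterior mean ≈ 0.576, SD ≈ 0.085; a Normal approximation gives roughly [0.467, 0.684].
Exact: F⁻¹(0.1) = 0.465; F⁻¹(0.9) = 0.684.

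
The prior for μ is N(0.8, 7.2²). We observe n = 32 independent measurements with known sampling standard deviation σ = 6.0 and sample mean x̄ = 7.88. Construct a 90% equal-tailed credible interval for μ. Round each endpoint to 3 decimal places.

Posterior precision = 1/7.2² + 32/6.0² = 0.0193 + 0.8889 = 0.9082, so posterior SD = 1.0493.
Posterior mean = (0.8/7.2² + 32·7.88/6.0²) / 0.9082 = 7.7296.
Interval: 7.7296 ± 1.645 × 1.0493 → [6.004, 9.456].

[6.004, 9.456]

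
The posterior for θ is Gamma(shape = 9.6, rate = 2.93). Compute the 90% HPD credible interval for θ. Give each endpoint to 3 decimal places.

The posterior is unimodal and skewed, so the HPD interval has equal density at both endpoints and is the shortest 90% interval.
Solving f(1.571) = f(4.925) with F(4.925) − F(1.571) = 0.90 gives [1.571, 4.925].
For comparison, the equal-tailed interval is [1.751, 5.187]; the HPD is narrower and shifted toward the mode.

[1.571, 4.925]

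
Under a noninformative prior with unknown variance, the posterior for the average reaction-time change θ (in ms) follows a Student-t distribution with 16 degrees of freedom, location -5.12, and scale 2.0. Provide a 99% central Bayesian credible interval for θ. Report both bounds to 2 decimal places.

The t_16 distribution is symmetric; the 99% interval is -5.12 ± t·2.0 with t_{0.995,16} = 2.921.
Half-width: 2.921 × 2.0 = 5.84.
-5.12 − 5.84 = -10.96; -5.12 + 5.84 = 0.72.

[-10.96, 0.72]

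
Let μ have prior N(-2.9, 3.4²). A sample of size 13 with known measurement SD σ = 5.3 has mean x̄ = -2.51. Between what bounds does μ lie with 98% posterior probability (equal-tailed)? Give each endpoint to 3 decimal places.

[-5.710, 0.567]

Posterior precision = 1/3.4² + 13/5.3² = 0.0865 + 0.4628 = 0.5493, so posterior SD = 1.3493.
Posterior mean = (-2.9/3.4² + 13·-2.51/5.3²) / 0.5493 = -2.5714.
Interval: -2.5714 ± 2.326 × 1.3493 → [-5.710, 0.567].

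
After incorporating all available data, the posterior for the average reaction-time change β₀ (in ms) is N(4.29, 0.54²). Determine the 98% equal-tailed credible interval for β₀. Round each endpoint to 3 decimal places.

[3.034, 5.546]

The posterior is symmetric, so the 98% equal-tailed interval is β₀ = 4.29 ± z·0.54 with z = 2.326.
Half-width: 2.326 × 0.54 = 1.256.
4.29 − 1.256 = 3.034; 4.29 + 1.256 = 5.546.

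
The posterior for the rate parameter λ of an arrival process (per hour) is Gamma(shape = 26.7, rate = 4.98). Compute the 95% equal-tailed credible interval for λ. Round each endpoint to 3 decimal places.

[3.524, 7.578]

Posterior: Gamma(shape 26.7, rate 4.98).
Equal-tailed 95% interval: Gamma(26.7, 4.98) quantiles at 0.025 and 0.975.
Posterior mean ≈ 5.361, SD ≈ 1.038; a Normal approximation gives roughly [3.328, 7.395].
Exact: lower = 3.524; upper = 7.578.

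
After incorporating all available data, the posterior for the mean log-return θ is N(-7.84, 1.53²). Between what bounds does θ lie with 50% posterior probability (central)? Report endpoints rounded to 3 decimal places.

[-8.872, -6.808]

The posterior is symmetric, so the 50% equal-tailed interval is θ = -7.84 ± z·1.53 with z = 0.674.
Half-width: 0.674 × 1.53 = 1.032.
-7.84 − 1.032 = -8.872; -7.84 + 1.032 = -6.808.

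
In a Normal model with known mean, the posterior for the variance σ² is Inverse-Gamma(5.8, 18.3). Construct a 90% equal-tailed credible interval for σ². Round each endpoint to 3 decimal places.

Inverse-Gamma(5.8, 18.3) quantiles: F⁻¹(0.05) and F⁻¹(0.95).
Equivalently, 1/σ² ~ Gamma(5.8, rate = 18.3); invert its 0.95 and 0.05 quantiles.
Posterior mean ≈ 3.813, SD ≈ 1.956; a Normal approximation gives roughly [0.596, 7.029].
Exact: lower = 1.786; upper = 7.374.

[1.786, 7.374]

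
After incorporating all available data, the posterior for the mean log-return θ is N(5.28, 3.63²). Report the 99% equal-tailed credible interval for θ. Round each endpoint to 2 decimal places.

The posterior is symmetric, so the 99% equal-tailed interval is θ = 5.28 ± z·3.63 with z = 2.576.
Half-width: 2.576 × 3.63 = 9.35.
5.28 − 9.35 = -4.07; 5.28 + 9.35 = 14.63.

[-4.07, 14.63]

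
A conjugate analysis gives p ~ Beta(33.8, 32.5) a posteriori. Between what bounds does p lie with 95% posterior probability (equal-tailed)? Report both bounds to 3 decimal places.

[0.390, 0.629]

Posterior: Beta(33.8, 32.5).
Equal-tailed 95% interval: the 0.025 and 0.975 quantiles of Beta(33.8, 32.5).
Posterior mean ≈ 0.510, SD ≈ 0.061; a Normal approximation gives roughly [0.390, 0.629].
Exact: F⁻¹(0.025) = 0.390; F⁻¹(0.975) = 0.629.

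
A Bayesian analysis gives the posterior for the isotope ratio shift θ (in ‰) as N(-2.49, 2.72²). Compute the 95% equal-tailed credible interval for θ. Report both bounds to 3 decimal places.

The posterior is symmetric, so the 95% equal-tailed interval is θ = -2.49 ± z·2.72 with z = 1.960.
Half-width: 1.960 × 2.72 = 5.331.
-2.49 − 5.331 = -7.821; -2.49 + 5.331 = 2.841.

[-7.821, 2.841]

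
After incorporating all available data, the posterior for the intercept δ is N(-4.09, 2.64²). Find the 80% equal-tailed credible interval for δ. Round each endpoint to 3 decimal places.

[-7.473, -0.707]

The posterior is symmetric, so the 80% equal-tailed interval is δ = -4.09 ± z·2.64 with z = 1.282.
Half-width: 1.282 × 2.64 = 3.383.
-4.09 − 3.383 = -7.473; -4.09 + 3.383 = -0.707.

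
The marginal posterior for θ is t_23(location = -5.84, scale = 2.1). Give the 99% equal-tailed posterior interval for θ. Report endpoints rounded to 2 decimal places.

[-11.74, 0.06]

The t_23 distribution is symmetric; the 99% interval is -5.84 ± t·2.1 with t_{0.995,23} = 2.807.
Half-width: 2.807 × 2.1 = 5.90.
-5.84 − 5.90 = -11.74; -5.84 + 5.90 = 0.06.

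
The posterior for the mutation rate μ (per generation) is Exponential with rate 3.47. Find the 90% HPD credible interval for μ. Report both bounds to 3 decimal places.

[0.000, 0.664]

The exponential density is strictly decreasing on [0, ∞), so the HPD interval is anchored at 0: [0, q] with P(μ ≤ q) = 0.90.
q = −ln(1 − 0.90) / 3.47 = 2.3026 / 3.47 = 0.664.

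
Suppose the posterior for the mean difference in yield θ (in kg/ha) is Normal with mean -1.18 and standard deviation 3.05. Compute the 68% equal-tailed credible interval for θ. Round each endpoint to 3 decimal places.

[-4.213, 1.853]

The posterior is symmetric, so the 68% equal-tailed interval is θ = -1.18 ± z·3.05 with z = 0.994.
Half-width: 0.994 × 3.05 = 3.033.
-1.18 − 3.033 = -4.213; -1.18 + 3.033 = 1.853.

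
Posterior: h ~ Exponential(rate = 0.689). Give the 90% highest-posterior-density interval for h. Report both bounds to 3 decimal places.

The exponential density is strictly decreasing on [0, ∞), so the HPD interval is anchored at 0: [0, q] with P(h ≤ q) = 0.90.
q = −ln(1 − 0.90) / 0.689 = 2.3026 / 0.689 = 3.342.

[0.000, 3.342]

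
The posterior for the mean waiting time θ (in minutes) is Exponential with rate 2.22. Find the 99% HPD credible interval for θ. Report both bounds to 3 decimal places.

The exponential density is strictly decreasing on [0, ∞), so the HPD interval is anchored at 0: [0, q] with P(θ ≤ q) = 0.99.
q = −ln(1 − 0.99) / 2.22 = 4.6052 / 2.22 = 2.074.

[0.000, 2.074]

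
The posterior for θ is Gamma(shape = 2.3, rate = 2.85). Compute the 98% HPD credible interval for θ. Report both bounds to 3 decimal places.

[0.017, 2.237]

The posterior is unimodal and skewed, so the HPD interval has equal density at both endpoints and is the shortest 98% interval.
Solving f(0.017) = f(2.237) with F(2.237) − F(0.017) = 0.98 gives [0.017, 2.237].
For comparison, the equal-tailed interval is [0.078, 2.522]; the HPD is narrower and shifted toward the mode.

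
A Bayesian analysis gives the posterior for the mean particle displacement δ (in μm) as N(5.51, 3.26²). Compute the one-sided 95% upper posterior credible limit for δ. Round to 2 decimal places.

10.87

Need U with P(δ ≤ U) = 0.95: U = 5.51 + z_{0.05}·3.26.
z = 1.645; U = 5.51 + 1.645 × 3.26 = 10.87.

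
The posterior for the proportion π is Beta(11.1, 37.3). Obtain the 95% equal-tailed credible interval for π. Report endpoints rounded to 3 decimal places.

[0.124, 0.356]

Posterior: Beta(11.1, 37.3).
Equal-tailed 95% interval: the 0.025 and 0.975 quantiles of Beta(11.1, 37.3).
Posterior mean ≈ 0.229, SD ≈ 0.060; a Normal approximation gives roughly [0.112, 0.347].
Exact: F⁻¹(0.025) = 0.124; F⁻¹(0.975) = 0.356.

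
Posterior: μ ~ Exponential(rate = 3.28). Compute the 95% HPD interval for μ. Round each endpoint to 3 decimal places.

[0.000, 0.913]

The exponential density is strictly decreasing on [0, ∞), so the HPD interval is anchored at 0: [0, q] with P(μ ≤ q) = 0.95.
q = −ln(1 − 0.95) / 3.28 = 2.9957 / 3.28 = 0.913.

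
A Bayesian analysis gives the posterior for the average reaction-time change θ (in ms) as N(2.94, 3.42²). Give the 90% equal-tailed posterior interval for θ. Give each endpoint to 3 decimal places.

[-2.685, 8.565]

The posterior is symmetric, so the 90% equal-tailed interval is θ = 2.94 ± z·3.42 with z = 1.645.
Half-width: 1.645 × 3.42 = 5.625.
2.94 − 5.625 = -2.685; 2.94 + 5.625 = 8.565.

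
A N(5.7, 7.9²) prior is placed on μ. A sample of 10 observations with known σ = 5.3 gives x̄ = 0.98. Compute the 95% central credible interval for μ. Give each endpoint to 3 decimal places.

Posterior precision = 1/7.9² + 10/5.3² = 0.0160 + 0.3560 = 0.3720, so posterior SD = 1.6395.
Posterior mean = (5.7/7.9² + 10·0.98/5.3²) / 0.3720 = 1.1833.
Interval: 1.1833 ± 1.960 × 1.6395 → [-2.030, 4.397].

[-2.030, 4.397]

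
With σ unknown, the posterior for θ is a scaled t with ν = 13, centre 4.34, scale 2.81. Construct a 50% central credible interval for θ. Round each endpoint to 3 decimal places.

The t_13 distribution is symmetric; the 50% interval is 4.34 ± t·2.81 with t_{0.75,13} = 0.694.
Half-width: 0.694 × 2.81 = 1.950.
4.34 − 1.950 = 2.390; 4.34 + 1.950 = 6.290.

[2.390, 6.290]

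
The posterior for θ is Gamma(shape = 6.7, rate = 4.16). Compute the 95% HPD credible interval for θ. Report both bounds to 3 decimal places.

The posterior is unimodal and skewed, so the HPD interval has equal density at both endpoints and is the shortest 95% interval.
Solving f(0.521) = f(2.848) with F(2.848) − F(0.521) = 0.95 gives [0.521, 2.848].
For comparison, the equal-tailed interval is [0.632, 3.040]; the HPD is narrower and shifted toward the mode.

[0.521, 2.848]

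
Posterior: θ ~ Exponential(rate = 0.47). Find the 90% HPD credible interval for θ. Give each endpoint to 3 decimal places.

The exponential density is strictly decreasing on [0, ∞), so the HPD interval is anchored at 0: [0, q] with P(θ ≤ q) = 0.90.
q = −ln(1 − 0.90) / 0.47 = 2.3026 / 0.47 = 4.899.

[0.000, 4.899]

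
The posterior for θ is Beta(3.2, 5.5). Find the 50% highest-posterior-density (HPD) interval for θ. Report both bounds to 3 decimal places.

The posterior is unimodal and skewed, so the HPD interval has equal density at both endpoints and is the shortest 50% interval.
Solving f(0.225) = f(0.444) with F(0.444) − F(0.225) = 0.50 gives [0.225, 0.444].
For comparison, the equal-tailed interval is [0.251, 0.474]; the HPD is narrower and shifted toward the mode.

[0.225, 0.444]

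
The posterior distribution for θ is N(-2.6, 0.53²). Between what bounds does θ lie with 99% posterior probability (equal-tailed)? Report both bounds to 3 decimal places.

[-3.965, -1.235]

The posterior is symmetric, so the 99% equal-tailed interval is θ = -2.6 ± z·0.53 with z = 2.576.
Half-width: 2.576 × 0.53 = 1.365.
-2.6 − 1.365 = -3.965; -2.6 + 1.365 = -1.235.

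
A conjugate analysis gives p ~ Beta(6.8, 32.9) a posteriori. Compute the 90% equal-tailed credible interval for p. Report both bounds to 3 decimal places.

[0.084, 0.277]

Posterior: Beta(6.8, 32.9).
Equal-tailed 90% interval: the 0.05 and 0.95 quantiles of Beta(6.8, 32.9).
Posterior mean ≈ 0.171, SD ≈ 0.059; a Normal approximation gives roughly [0.074, 0.268].
Exact: F⁻¹(0.05) = 0.084; F⁻¹(0.95) = 0.277.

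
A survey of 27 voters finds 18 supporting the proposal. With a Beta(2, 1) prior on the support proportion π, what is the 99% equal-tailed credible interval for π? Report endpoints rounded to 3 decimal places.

[0.435, 0.858]

Posterior: Beta(2+18, 1+9) = Beta(20, 10).
Equal-tailed 99% interval: the 0.005 and 0.995 quantiles of Beta(20, 10).
Posterior mean ≈ 0.667, SD ≈ 0.085; a Normal approximation gives roughly [0.449, 0.885].
Exact: F⁻¹(0.005) = 0.435; F⁻¹(0.995) = 0.858.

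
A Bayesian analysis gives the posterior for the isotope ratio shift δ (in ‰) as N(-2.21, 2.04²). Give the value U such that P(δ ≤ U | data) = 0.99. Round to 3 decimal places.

Need U with P(δ ≤ U) = 0.99: U = -2.21 + z_{0.01}·2.04.
z = 2.326; U = -2.21 + 2.326 × 2.04 = 2.536.

2.536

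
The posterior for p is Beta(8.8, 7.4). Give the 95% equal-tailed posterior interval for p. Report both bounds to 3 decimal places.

[0.306, 0.770]

Posterior: Beta(8.8, 7.4).
Equal-tailed 95% interval: the 0.025 and 0.975 quantiles of Beta(8.8, 7.4).
Posterior mean ≈ 0.543, SD ≈ 0.120; a Normal approximation gives roughly [0.308, 0.779].
Exact: F⁻¹(0.025) = 0.306; F⁻¹(0.975) = 0.770.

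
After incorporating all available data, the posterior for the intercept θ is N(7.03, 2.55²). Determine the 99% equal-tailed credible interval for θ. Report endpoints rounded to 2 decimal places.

The posterior is symmetric, so the 99% equal-tailed interval is θ = 7.03 ± z·2.55 with z = 2.576.
Half-width: 2.576 × 2.55 = 6.57.
7.03 − 6.57 = 0.46; 7.03 + 6.57 = 13.60.

[0.46, 13.60]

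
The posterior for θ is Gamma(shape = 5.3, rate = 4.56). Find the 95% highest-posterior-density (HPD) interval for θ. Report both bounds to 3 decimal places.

The posterior is unimodal and skewed, so the HPD interval has equal density at both endpoints and is the shortest 95% interval.
Solving f(0.300) = f(2.163) with F(2.163) − F(0.300) = 0.95 gives [0.300, 2.163].
For comparison, the equal-tailed interval is [0.393, 2.341]; the HPD is narrower and shifted toward the mode.

[0.300, 2.163]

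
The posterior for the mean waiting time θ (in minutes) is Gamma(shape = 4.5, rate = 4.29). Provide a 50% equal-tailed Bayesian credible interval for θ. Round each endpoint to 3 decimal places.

Posterior: Gamma(shape 4.5, rate 4.29).
Equal-tailed 50% interval: Gamma(4.5, 4.29) quantiles at 0.25 and 0.75.
Posterior mean ≈ 1.049, SD ≈ 0.494; a Normal approximation gives roughly [0.715, 1.382].
Exact: lower = 0.688; upper = 1.327.

[0.688, 1.327]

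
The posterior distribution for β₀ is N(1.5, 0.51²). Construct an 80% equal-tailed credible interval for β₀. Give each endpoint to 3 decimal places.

[0.846, 2.154]

The posterior is symmetric, so the 80% equal-tailed interval is β₀ = 1.5 ± z·0.51 with z = 1.282.
Half-width: 1.282 × 0.51 = 0.654.
1.5 − 0.654 = 0.846; 1.5 + 0.654 = 2.154.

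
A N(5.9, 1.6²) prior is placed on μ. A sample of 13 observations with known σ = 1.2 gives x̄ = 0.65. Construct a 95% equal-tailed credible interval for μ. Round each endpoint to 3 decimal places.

[0.229, 1.506]

Posterior precision = 1/1.6² + 13/1.2² = 0.3906 + 9.0278 = 9.4184, so posterior SD = 0.3258.
Posterior mean = (5.9/1.6² + 13·0.65/1.2²) / 9.4184 = 0.8677.
Interval: 0.8677 ± 1.960 × 0.3258 → [0.229, 1.506].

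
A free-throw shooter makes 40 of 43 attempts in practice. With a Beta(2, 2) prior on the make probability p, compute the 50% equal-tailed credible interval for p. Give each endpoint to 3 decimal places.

Posterior: Beta(2+40, 2+3) = Beta(42, 5).
Equal-tailed 50% interval: the 0.25 and 0.75 quantiles of Beta(42, 5).
Posterior mean ≈ 0.894, SD ≈ 0.045; a Normal approximation gives roughly [0.864, 0.924].
Exact: F⁻¹(0.25) = 0.867; F⁻¹(0.75) = 0.926.

[0.867, 0.926]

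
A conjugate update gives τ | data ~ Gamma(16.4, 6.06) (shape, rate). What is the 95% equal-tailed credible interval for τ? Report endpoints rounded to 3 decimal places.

[1.559, 4.165]

Posterior: Gamma(shape 16.4, rate 6.06).
Equal-tailed 95% interval: Gamma(16.4, 6.06) quantiles at 0.025 and 0.975.
Posterior mean ≈ 2.706, SD ≈ 0.668; a Normal approximation gives roughly [1.396, 4.016].
Exact: lower = 1.559; upper = 4.165.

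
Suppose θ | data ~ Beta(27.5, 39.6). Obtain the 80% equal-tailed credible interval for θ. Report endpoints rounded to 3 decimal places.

[0.334, 0.487]

Posterior: Beta(27.5, 39.6).
Equal-tailed 80% interval: the 0.1 and 0.9 quantiles of Beta(27.5, 39.6).
Posterior mean ≈ 0.410, SD ≈ 0.060; a Normal approximation gives roughly [0.333, 0.486].
Exact: F⁻¹(0.1) = 0.334; F⁻¹(0.9) = 0.487.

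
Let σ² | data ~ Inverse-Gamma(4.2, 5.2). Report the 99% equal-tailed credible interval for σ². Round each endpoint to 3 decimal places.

Inverse-Gamma(4.2, 5.2) quantiles: F⁻¹(0.005) and F⁻¹(0.995).
Equivalently, 1/σ² ~ Gamma(4.2, rate = 5.2); invert its 0.995 and 0.005 quantiles.
Posterior mean ≈ 1.625, SD ≈ 1.096; a Normal approximation gives roughly [-1.197, 4.447].
Exact: lower = 0.460; upper = 6.949.

[0.460, 6.949]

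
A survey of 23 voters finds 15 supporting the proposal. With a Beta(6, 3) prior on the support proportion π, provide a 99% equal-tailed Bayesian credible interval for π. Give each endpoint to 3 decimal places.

[0.431, 0.845]

Posterior: Beta(6+15, 3+8) = Beta(21, 11).
Equal-tailed 99% interval: the 0.005 and 0.995 quantiles of Beta(21, 11).
Posterior mean ≈ 0.656, SD ≈ 0.083; a Normal approximation gives roughly [0.443, 0.869].
Exact: F⁻¹(0.005) = 0.431; F⁻¹(0.995) = 0.845.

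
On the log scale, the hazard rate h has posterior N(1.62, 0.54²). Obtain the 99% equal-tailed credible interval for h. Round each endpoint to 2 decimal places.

On the log scale the 99% interval is 1.62 ± 2.576 × 0.54 = [0.2291, 3.0109].
Exponentiate: [e^0.2291, e^3.0109] = [1.26, 20.31].

[1.26, 20.31]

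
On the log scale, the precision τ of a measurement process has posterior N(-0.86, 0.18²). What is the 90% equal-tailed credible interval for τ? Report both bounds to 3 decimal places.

[0.315, 0.569]

On the log scale the 90% interval is -0.86 ± 1.645 × 0.18 = [-1.1561, -0.5639].
Exponentiate: [e^-1.1561, e^-0.5639] = [0.315, 0.569].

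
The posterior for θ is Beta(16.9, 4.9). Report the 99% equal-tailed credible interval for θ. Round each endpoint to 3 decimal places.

Posterior: Beta(16.9, 4.9).
Equal-tailed 99% interval: the 0.005 and 0.995 quantiles of Beta(16.9, 4.9).
Posterior mean ≈ 0.775, SD ≈ 0.087; a Normal approximation gives roughly [0.550, 1.000].
Exact: F⁻¹(0.005) = 0.514; F⁻¹(0.995) = 0.946.

[0.514, 0.946]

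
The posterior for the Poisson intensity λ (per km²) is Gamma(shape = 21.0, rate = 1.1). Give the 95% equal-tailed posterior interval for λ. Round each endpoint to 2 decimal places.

Posterior: Gamma(shape 21.0, rate 1.1).
Equal-tailed 95% interval: Gamma(21.0, 1.1) quantiles at 0.025 and 0.975.
Posterior mean ≈ 19.09, SD ≈ 4.17; a Normal approximation gives roughly [10.93, 27.26].
Exact: lower = 11.82; upper = 28.08.

[11.82, 28.08]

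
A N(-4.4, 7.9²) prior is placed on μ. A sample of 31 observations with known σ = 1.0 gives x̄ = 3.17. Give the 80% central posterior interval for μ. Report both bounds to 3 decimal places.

[2.936, 3.396]

Posterior precision = 1/7.9² + 31/1.0² = 0.0160 + 31.0000 = 31.0160, so posterior SD = 0.1796.
Posterior mean = (-4.4/7.9² + 31·3.17/1.0²) / 31.0160 = 3.1661.
Interval: 3.1661 ± 1.282 × 0.1796 → [2.936, 3.396].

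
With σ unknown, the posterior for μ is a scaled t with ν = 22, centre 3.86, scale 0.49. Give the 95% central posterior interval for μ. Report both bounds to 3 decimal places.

The t_22 distribution is symmetric; the 95% interval is 3.86 ± t·0.49 with t_{0.975,22} = 2.074.
Half-width: 2.074 × 0.49 = 1.016.
3.86 − 1.016 = 2.844; 3.86 + 1.016 = 4.876.

[2.844, 4.876]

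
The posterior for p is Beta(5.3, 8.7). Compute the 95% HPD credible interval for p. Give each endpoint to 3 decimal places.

[0.143, 0.623]

The posterior is unimodal and skewed, so the HPD interval has equal density at both endpoints and is the shortest 95% interval.
Solving f(0.143) = f(0.623) with F(0.623) − F(0.143) = 0.95 gives [0.143, 0.623].
For comparison, the equal-tailed interval is [0.154, 0.636]; the HPD is narrower and shifted toward the mode.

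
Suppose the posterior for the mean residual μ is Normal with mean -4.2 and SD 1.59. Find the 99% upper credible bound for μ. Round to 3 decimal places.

Need U with P(μ ≤ U) = 0.99: U = -4.2 + z_{0.01}·1.59.
z = 2.326; U = -4.2 + 2.326 × 1.59 = -0.501.

-0.501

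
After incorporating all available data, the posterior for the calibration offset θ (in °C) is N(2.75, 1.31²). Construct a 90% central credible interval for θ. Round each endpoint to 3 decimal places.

The posterior is symmetric, so the 90% equal-tailed interval is θ = 2.75 ± z·1.31 with z = 1.645.
Half-width: 1.645 × 1.31 = 2.155.
2.75 − 2.155 = 0.595; 2.75 + 2.155 = 4.905.

[0.595, 4.905]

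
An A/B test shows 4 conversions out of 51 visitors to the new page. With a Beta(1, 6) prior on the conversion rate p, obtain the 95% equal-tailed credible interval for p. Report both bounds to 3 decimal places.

Posterior: Beta(1+4, 6+47) = Beta(5, 53).
Equal-tailed 95% interval: the 0.025 and 0.975 quantiles of Beta(5, 53).
Posterior mean ≈ 0.086, SD ≈ 0.037; a Normal approximation gives roughly [0.015, 0.158].
Exact: F⁻¹(0.025) = 0.029; F⁻¹(0.975) = 0.170.

[0.029, 0.170]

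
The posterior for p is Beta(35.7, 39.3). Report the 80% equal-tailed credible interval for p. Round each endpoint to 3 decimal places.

[0.402, 0.550]

Posterior: Beta(35.7, 39.3).
Equal-tailed 80% interval: the 0.1 and 0.9 quantiles of Beta(35.7, 39.3).
Posterior mean ≈ 0.476, SD ≈ 0.057; a Normal approximation gives roughly [0.403, 0.549].
Exact: F⁻¹(0.1) = 0.402; F⁻¹(0.9) = 0.550.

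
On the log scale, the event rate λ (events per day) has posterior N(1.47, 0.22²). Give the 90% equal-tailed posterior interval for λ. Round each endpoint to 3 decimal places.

[3.029, 6.246]

On the log scale the 90% interval is 1.47 ± 1.645 × 0.22 = [1.1081, 1.8319].
Exponentiate: [e^1.1081, e^1.8319] = [3.029, 6.246].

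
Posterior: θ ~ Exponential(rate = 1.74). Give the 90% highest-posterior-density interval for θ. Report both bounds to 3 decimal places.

The exponential density is strictly decreasing on [0, ∞), so the HPD interval is anchored at 0: [0, q] with P(θ ≤ q) = 0.90.
q = −ln(1 − 0.90) / 1.74 = 2.3026 / 1.74 = 1.323.

[0.000, 1.323]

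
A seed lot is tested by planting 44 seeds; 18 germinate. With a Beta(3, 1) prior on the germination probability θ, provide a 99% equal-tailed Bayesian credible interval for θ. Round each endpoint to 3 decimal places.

[0.263, 0.621]

Posterior: Beta(3+18, 1+26) = Beta(21, 27).
Equal-tailed 99% interval: the 0.005 and 0.995 quantiles of Beta(21, 27).
Posterior mean ≈ 0.438, SD ≈ 0.071; a Normal approximation gives roughly [0.255, 0.620].
Exact: F⁻¹(0.005) = 0.263; F⁻¹(0.995) = 0.621.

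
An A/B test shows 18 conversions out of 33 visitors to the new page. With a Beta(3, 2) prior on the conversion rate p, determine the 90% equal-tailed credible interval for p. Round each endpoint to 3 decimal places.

Posterior: Beta(3+18, 2+15) = Beta(21, 17).
Equal-tailed 90% interval: the 0.05 and 0.95 quantiles of Beta(21, 17).
Posterior mean ≈ 0.553, SD ≈ 0.080; a Normal approximation gives roughly [0.422, 0.684].
Exact: F⁻¹(0.05) = 0.420; F⁻¹(0.95) = 0.682.

[0.420, 0.682]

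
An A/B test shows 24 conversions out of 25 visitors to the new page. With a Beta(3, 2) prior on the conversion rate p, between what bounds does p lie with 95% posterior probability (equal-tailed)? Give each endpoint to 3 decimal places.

[0.772, 0.978]

Posterior: Beta(3+24, 2+1) = Beta(27, 3).
Equal-tailed 95% interval: the 0.025 and 0.975 quantiles of Beta(27, 3).
Posterior mean ≈ 0.900, SD ≈ 0.054; a Normal approximation gives roughly [0.794, 1.006].
Exact: F⁻¹(0.025) = 0.772; F⁻¹(0.975) = 0.978.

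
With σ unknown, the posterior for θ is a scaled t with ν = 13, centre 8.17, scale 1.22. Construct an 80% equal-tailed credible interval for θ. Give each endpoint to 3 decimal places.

The t_13 distribution is symmetric; the 80% interval is 8.17 ± t·1.22 with t_{0.9,13} = 1.350.
Half-width: 1.350 × 1.22 = 1.647.
8.17 − 1.647 = 6.523; 8.17 + 1.647 = 9.817.

[6.523, 9.817]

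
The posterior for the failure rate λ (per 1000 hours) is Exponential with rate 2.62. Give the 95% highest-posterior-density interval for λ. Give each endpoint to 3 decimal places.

The exponential density is strictly decreasing on [0, ∞), so the HPD interval is anchored at 0: [0, q] with P(λ ≤ q) = 0.95.
q = −ln(1 − 0.95) / 2.62 = 2.9957 / 2.62 = 1.143.

[0.000, 1.143]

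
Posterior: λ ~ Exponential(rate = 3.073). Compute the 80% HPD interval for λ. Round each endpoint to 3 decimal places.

The exponential density is strictly decreasing on [0, ∞), so the HPD interval is anchored at 0: [0, q] with P(λ ≤ q) = 0.80.
q = −ln(1 − 0.80) / 3.073 = 1.6094 / 3.073 = 0.524.

[0.000, 0.524]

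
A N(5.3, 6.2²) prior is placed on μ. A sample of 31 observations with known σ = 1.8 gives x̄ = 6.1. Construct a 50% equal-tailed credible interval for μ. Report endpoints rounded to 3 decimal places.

Posterior precision = 1/6.2² + 31/1.8² = 0.0260 + 9.5679 = 9.5939, so posterior SD = 0.3229.
Posterior mean = (5.3/6.2² + 31·6.1/1.8²) / 9.5939 = 6.0978.
Interval: 6.0978 ± 0.674 × 0.3229 → [5.880, 6.316].

[5.880, 6.316]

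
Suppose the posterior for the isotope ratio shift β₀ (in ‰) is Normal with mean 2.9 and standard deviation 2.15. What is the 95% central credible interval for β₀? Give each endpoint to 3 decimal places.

The posterior is symmetric, so the 95% equal-tailed interval is β₀ = 2.9 ± z·2.15 with z = 1.960.
Half-width: 1.960 × 2.15 = 4.214.
2.9 − 4.214 = -1.314; 2.9 + 4.214 = 7.114.

[-1.314, 7.114]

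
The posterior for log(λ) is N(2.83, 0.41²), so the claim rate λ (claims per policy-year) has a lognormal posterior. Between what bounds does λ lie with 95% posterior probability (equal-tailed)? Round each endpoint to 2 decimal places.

[7.59, 37.85]

On the log scale the 95% interval is 2.83 ± 1.960 × 0.41 = [2.0264, 3.6336].
Exponentiate: [e^2.0264, e^3.6336] = [7.59, 37.85].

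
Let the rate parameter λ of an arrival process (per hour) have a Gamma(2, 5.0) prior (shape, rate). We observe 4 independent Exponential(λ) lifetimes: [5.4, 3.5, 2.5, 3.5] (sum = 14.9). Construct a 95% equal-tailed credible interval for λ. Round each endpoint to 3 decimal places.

[0.111, 0.586]

Posterior: Gamma(2+4, 5.0+14.9) = Gamma(6, 19.9) (shape, rate).
Equal-tailed 95% interval: Gamma(6, 19.9) quantiles at 0.025 and 0.975.
Posterior mean ≈ 0.302, SD ≈ 0.123; a Normal approximation gives roughly [0.060, 0.543].
Exact: lower = 0.111; upper = 0.586.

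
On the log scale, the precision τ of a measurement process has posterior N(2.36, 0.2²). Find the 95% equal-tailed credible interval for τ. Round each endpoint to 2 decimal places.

On the log scale the 95% interval is 2.36 ± 1.960 × 0.2 = [1.9680, 2.7520].
Exponentiate: [e^1.9680, e^2.7520] = [7.16, 15.67].

[7.16, 15.67]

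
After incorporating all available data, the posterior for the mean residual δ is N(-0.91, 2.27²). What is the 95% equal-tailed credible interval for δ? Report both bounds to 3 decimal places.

The posterior is symmetric, so the 95% equal-tailed interval is δ = -0.91 ± z·2.27 with z = 1.960.
Half-width: 1.960 × 2.27 = 4.449.
-0.91 − 4.449 = -5.359; -0.91 + 4.449 = 3.539.

[-5.359, 3.539]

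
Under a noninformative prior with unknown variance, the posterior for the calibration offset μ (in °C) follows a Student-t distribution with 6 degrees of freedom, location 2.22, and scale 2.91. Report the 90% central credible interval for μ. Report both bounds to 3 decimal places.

The t_6 distribution is symmetric; the 90% interval is 2.22 ± t·2.91 with t_{0.95,6} = 1.943.
Half-width: 1.943 × 2.91 = 5.655.
2.22 − 5.655 = -3.435; 2.22 + 5.655 = 7.875.

[-3.435, 7.875]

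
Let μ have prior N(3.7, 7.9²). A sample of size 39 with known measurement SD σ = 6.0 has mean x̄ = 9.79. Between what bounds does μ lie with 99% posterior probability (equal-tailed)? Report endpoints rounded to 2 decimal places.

[7.24, 12.16]

Posterior precision = 1/7.9² + 39/6.0² = 0.0160 + 1.0833 = 1.0994, so posterior SD = 0.9537.
Posterior mean = (3.7/7.9² + 39·9.79/6.0²) / 1.0994 = 9.7012.
Interval: 9.7012 ± 2.576 × 0.9537 → [7.24, 12.16].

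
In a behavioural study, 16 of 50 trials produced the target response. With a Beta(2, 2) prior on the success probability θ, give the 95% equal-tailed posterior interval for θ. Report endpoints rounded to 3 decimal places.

Posterior: Beta(2+16, 2+34) = Beta(18, 36).
Equal-tailed 95% interval: the 0.025 and 0.975 quantiles of Beta(18, 36).
Posterior mean ≈ 0.333, SD ≈ 0.064; a Normal approximation gives roughly [0.209, 0.458].
Exact: F⁻¹(0.025) = 0.215; F⁻¹(0.975) = 0.463.

[0.215, 0.463]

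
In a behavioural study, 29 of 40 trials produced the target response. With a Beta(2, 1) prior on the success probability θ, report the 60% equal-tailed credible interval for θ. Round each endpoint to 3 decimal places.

Posterior: Beta(2+29, 1+11) = Beta(31, 12).
Equal-tailed 60% interval: the 0.2 and 0.8 quantiles of Beta(31, 12).
Posterior mean ≈ 0.721, SD ≈ 0.068; a Normal approximation gives roughly [0.664, 0.778].
Exact: F⁻¹(0.2) = 0.664; F⁻¹(0.8) = 0.779.

[0.664, 0.779]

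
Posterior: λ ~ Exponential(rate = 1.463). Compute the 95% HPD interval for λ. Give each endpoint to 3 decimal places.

[0.000, 2.048]

The exponential density is strictly decreasing on [0, ∞), so the HPD interval is anchored at 0: [0, q] with P(λ ≤ q) = 0.95.
q = −ln(1 − 0.95) / 1.463 = 2.9957 / 1.463 = 2.048.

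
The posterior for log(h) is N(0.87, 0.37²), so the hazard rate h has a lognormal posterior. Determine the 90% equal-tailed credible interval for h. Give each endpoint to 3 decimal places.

[1.299, 4.387]

On the log scale the 90% interval is 0.87 ± 1.645 × 0.37 = [0.2614, 1.4786].
Exponentiate: [e^0.2614, e^1.4786] = [1.299, 4.387].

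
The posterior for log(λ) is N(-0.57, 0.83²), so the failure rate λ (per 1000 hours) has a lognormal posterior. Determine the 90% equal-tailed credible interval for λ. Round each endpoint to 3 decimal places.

On the log scale the 90% interval is -0.57 ± 1.645 × 0.83 = [-1.9352, 0.7952].
Exponentiate: [e^-1.9352, e^0.7952] = [0.144, 2.215].

[0.144, 2.215]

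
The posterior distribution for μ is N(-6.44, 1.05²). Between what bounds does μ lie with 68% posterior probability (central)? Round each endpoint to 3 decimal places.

The posterior is symmetric, so the 68% equal-tailed interval is μ = -6.44 ± z·1.05 with z = 0.994.
Half-width: 0.994 × 1.05 = 1.044.
-6.44 − 1.044 = -7.484; -6.44 + 1.044 = -5.396.

[-7.484, -5.396]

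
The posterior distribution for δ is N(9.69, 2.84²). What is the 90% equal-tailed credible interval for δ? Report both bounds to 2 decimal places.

[5.02, 14.36]

The posterior is symmetric, so the 90% equal-tailed interval is δ = 9.69 ± z·2.84 with z = 1.645.
Half-width: 1.645 × 2.84 = 4.67.
9.69 − 4.67 = 5.02; 9.69 + 4.67 = 14.36.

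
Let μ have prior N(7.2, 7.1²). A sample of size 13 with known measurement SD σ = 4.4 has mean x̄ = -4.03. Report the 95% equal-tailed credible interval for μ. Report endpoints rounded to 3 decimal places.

[-6.065, -1.351]

Posterior precision = 1/7.1² + 13/4.4² = 0.0198 + 0.6715 = 0.6913, so posterior SD = 1.2027.
Posterior mean = (7.2/7.1² + 13·-4.03/4.4²) / 0.6913 = -3.7078.
Interval: -3.7078 ± 1.960 × 1.2027 → [-6.065, -1.351].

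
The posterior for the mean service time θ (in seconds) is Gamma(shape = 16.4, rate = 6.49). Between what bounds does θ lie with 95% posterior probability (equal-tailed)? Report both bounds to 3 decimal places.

Posterior: Gamma(shape 16.4, rate 6.49).
Equal-tailed 95% interval: Gamma(16.4, 6.49) quantiles at 0.025 and 0.975.
Posterior mean ≈ 2.527, SD ≈ 0.624; a Normal approximation gives roughly [1.304, 3.750].
Exact: lower = 1.456; upper = 3.889.

[1.456, 3.889]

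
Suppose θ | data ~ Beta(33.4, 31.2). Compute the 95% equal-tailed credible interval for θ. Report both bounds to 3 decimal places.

[0.396, 0.637]

Posterior: Beta(33.4, 31.2).
Equal-tailed 95% interval: the 0.025 and 0.975 quantiles of Beta(33.4, 31.2).
Posterior mean ≈ 0.517, SD ≈ 0.062; a Normal approximation gives roughly [0.396, 0.638].
Exact: F⁻¹(0.025) = 0.396; F⁻¹(0.975) = 0.637.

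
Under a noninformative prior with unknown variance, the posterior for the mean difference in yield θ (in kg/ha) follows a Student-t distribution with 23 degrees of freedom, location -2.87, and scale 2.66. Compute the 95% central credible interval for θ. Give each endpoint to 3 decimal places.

The t_23 distribution is symmetric; the 95% interval is -2.87 ± t·2.66 with t_{0.975,23} = 2.069.
Half-width: 2.069 × 2.66 = 5.503.
-2.87 − 5.503 = -8.373; -2.87 + 5.503 = 2.633.

[-8.373, 2.633]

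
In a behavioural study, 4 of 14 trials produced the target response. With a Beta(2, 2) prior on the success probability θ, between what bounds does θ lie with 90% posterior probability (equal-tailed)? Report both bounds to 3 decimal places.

Posterior: Beta(2+4, 2+10) = Beta(6, 12).
Equal-tailed 90% interval: the 0.05 and 0.95 quantiles of Beta(6, 12).
Posterior mean ≈ 0.333, SD ≈ 0.108; a Normal approximation gives roughly [0.155, 0.511].
Exact: F⁻¹(0.05) = 0.166; F⁻¹(0.95) = 0.522.

[0.166, 0.522]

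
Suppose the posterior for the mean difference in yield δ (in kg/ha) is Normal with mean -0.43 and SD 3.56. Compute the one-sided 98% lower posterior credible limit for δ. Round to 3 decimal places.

Need L with P(δ ≥ L) = 0.98: L = -0.43 − z_{0.02}·3.56.
z = 2.054; L = -0.43 − 2.054 × 3.56 = -7.741.

-7.741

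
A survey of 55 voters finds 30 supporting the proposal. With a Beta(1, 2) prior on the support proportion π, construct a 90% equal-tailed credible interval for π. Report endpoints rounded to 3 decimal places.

Posterior: Beta(1+30, 2+25) = Beta(31, 27).
Equal-tailed 90% interval: the 0.05 and 0.95 quantiles of Beta(31, 27).
Posterior mean ≈ 0.534, SD ≈ 0.065; a Normal approximation gives roughly [0.428, 0.641].
Exact: F⁻¹(0.05) = 0.427; F⁻¹(0.95) = 0.641.

[0.427, 0.641]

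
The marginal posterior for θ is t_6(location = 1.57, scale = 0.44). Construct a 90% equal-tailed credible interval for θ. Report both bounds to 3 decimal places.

[0.715, 2.425]

The t_6 distribution is symmetric; the 90% interval is 1.57 ± t·0.44 with t_{0.95,6} = 1.943.
Half-width: 1.943 × 0.44 = 0.855.
1.57 − 0.855 = 0.715; 1.57 + 0.855 = 2.425.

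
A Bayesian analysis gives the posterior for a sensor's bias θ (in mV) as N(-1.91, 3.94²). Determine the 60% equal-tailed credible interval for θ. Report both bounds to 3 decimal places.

[-5.226, 1.406]

The posterior is symmetric, so the 60% equal-tailed interval is θ = -1.91 ± z·3.94 with z = 0.842.
Half-width: 0.842 × 3.94 = 3.316.
-1.91 − 3.316 = -5.226; -1.91 + 3.316 = 1.406.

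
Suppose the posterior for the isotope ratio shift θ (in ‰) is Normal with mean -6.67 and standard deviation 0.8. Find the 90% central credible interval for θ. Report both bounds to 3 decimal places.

The posterior is symmetric, so the 90% equal-tailed interval is θ = -6.67 ± z·0.8 with z = 1.645.
Half-width: 1.645 × 0.8 = 1.316.
-6.67 − 1.316 = -7.986; -6.67 + 1.316 = -5.354.

[-7.986, -5.354]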